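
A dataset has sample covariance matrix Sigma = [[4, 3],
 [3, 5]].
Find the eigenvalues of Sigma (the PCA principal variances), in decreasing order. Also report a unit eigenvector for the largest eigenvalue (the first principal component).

Step 1 — characteristic polynomial of 2×2 Sigma:
  det(Sigma - λI) = λ² - trace · λ + det = 0.
  trace = 4 + 5 = 9, det = 4·5 - (3)² = 11.
Step 2 — discriminant:
  Δ = trace² - 4·det = 81 - 44 = 37.
Step 3 — eigenvalues:
  λ = (trace ± √Δ)/2 = (9 ± 6.0828)/2,
  λ_1 = 7.5414,  λ_2 = 1.4586.

Step 4 — unit eigenvector for λ_1: solve (Sigma - λ_1 I)v = 0. First row:
  (4 - 7.5414)·v_x + (3)·v_y = 0, i.e. (-3.5414)·v_x + (3)·v_y = 0,
  so v ∝ (b, λ_1 - a) = (3, 3.5414) = u.
  ||u|| = √((3)² + (3.5414)²) = √(21.5414) ≈ 4.6413,
  v_1 = u/||u|| ≈ (0.6464, 0.763) (||v_1|| = 1).

λ_1 = 7.5414,  λ_2 = 1.4586;  v_1 ≈ (0.6464, 0.763)


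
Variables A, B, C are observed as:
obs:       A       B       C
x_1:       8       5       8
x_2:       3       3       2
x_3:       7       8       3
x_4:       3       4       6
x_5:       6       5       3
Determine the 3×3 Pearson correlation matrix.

Step 1 — column means:
  mean(A) = (8 + 3 + 7 + 3 + 6) / 5 = 27/5 = 5.4
  mean(B) = (5 + 3 + 8 + 4 + 5) / 5 = 25/5 = 5
  mean(C) = (8 + 2 + 3 + 6 + 3) / 5 = 22/5 = 4.4

Step 2 — sample variances and covariances s[i,j] = (1/(n-1)) · Σ_k (x_{k,i} - mean_i) · (x_{k,j} - mean_j), with n-1 = 4:
  s[A,A] = ((2.6)·(2.6) + (-2.4)·(-2.4) + (1.6)·(1.6) + (-2.4)·(-2.4) + (0.6)·(0.6)) / 4 = 21.2/4 = 5.3
  s[A,B] = ((2.6)·(0) + (-2.4)·(-2) + (1.6)·(3) + (-2.4)·(-1) + (0.6)·(0)) / 4 = 12/4 = 3
  s[A,C] = ((2.6)·(3.6) + (-2.4)·(-2.4) + (1.6)·(-1.4) + (-2.4)·(1.6) + (0.6)·(-1.4)) / 4 = 8.2/4 = 2.05
  s[B,B] = ((0)·(0) + (-2)·(-2) + (3)·(3) + (-1)·(-1) + (0)·(0)) / 4 = 14/4 = 3.5
  s[B,C] = ((0)·(3.6) + (-2)·(-2.4) + (3)·(-1.4) + (-1)·(1.6) + (0)·(-1.4)) / 4 = -1/4 = -0.25
  s[C,C] = ((3.6)·(3.6) + (-2.4)·(-2.4) + (-1.4)·(-1.4) + (1.6)·(1.6) + (-1.4)·(-1.4)) / 4 = 25.2/4 = 6.3
  Sample standard deviations s_i = √(s[i,i]):
  s(A) = √(5.3) = 2.3022
  s(B) = √(3.5) = 1.8708
  s(C) = √(6.3) = 2.51

Step 3 — r_{ij} = s_{ij} / (s_i · s_j):
  r[A,A] = 1 (diagonal).
  r[A,B] = 3 / (2.3022 · 1.8708) = 3 / 4.307 = 0.6965
  r[A,C] = 2.05 / (2.3022 · 2.51) = 2.05 / 5.7784 = 0.3548
  r[B,B] = 1 (diagonal).
  r[B,C] = -0.25 / (1.8708 · 2.51) = -0.25 / 4.6957 = -0.0532
  r[C,C] = 1 (diagonal).

R is symmetric with unit diagonal. Assembling:

R = [[1, 0.6965, 0.3548],
 [0.6965, 1, -0.0532],
 [0.3548, -0.0532, 1]]


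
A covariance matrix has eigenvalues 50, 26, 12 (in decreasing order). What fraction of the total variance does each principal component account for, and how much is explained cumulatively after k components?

Step 1 — total variance = trace(Sigma) = Σ λ_i = 50 + 26 + 12 = 88.

Step 2 — fraction explained by component i = λ_i / Σ λ:
  PC1: 50/88 = 0.5682
  PC2: 26/88 = 0.2955
  PC3: 12/88 = 0.1364

Step 3 — cumulative fraction after k components = (λ_1 + ... + λ_k) / Σ λ:
  k = 1: 50/88 = 0.5682
  k = 2: (50 + 26)/88 = 76/88 = 0.8636
  k = 3: (50 + 26 + 12)/88 = 88/88 = 1

Summary (fraction, with percent):

explained: PC1 0.5682 (56.82%), PC2 0.2955 (29.55%), PC3 0.1364 (13.64%);  cumulative: 0.5682, 0.8636, 1


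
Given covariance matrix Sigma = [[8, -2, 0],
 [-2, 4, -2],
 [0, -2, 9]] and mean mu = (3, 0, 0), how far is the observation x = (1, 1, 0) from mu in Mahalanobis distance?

Step 1 — centre the observation: (x - mu) = (-2, 1, 0).

Step 2 — invert Sigma (cofactor / det for 3×3, or solve directly):
  Sigma^{-1} = [[0.1455, 0.0818, 0.0182],
 [0.0818, 0.3273, 0.0727],
 [0.0182, 0.0727, 0.1273]].

Step 3 — form the quadratic (x - mu)^T · Sigma^{-1} · (x - mu):
  Sigma^{-1} · (x - mu) = (-0.2091, 0.1636, 0.0364).
  (x - mu)^T · [Sigma^{-1} · (x - mu)] = (-2)·(-0.2091) + (1)·(0.1636) + (0)·(0.0364) = 0.5818.

Step 4 — take square root: d = √(0.5818) ≈ 0.7628.

d(x, mu) = √(0.5818) ≈ 0.7628


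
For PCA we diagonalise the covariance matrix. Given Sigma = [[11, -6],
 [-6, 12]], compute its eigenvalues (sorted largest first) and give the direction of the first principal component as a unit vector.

Step 1 — characteristic polynomial of 2×2 Sigma:
  det(Sigma - λI) = λ² - trace · λ + det = 0.
  trace = 11 + 12 = 23, det = 11·12 - (-6)² = 96.
Step 2 — discriminant:
  Δ = trace² - 4·det = 529 - 384 = 145.
Step 3 — eigenvalues:
  λ = (trace ± √Δ)/2 = (23 ± 12.0416)/2,
  λ_1 = 17.5208,  λ_2 = 5.4792.

Step 4 — unit eigenvector for λ_1: solve (Sigma - λ_1 I)v = 0. First row:
  (11 - 17.5208)·v_x + (-6)·v_y = 0, i.e. (-6.5208)·v_x + (-6)·v_y = 0,
  so v ∝ (b, λ_1 - a) = (-6, 6.5208); multiply by -1 so the first entry is positive: u = (6, -6.5208).
  ||u|| = √((6)² + (-6.5208)²) = √(78.5208) ≈ 8.8612,
  v_1 = u/||u|| ≈ (0.6771, -0.7359) (||v_1|| = 1).

λ_1 = 17.5208,  λ_2 = 5.4792;  v_1 ≈ (0.6771, -0.7359)


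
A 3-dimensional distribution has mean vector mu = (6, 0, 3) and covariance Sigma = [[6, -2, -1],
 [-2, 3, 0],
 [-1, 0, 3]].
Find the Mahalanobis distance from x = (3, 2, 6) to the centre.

Step 1 — centre the observation: (x - mu) = (-3, 2, 3).

Step 2 — invert Sigma (cofactor / det for 3×3, or solve directly):
  Sigma^{-1} = [[0.2308, 0.1538, 0.0769],
 [0.1538, 0.4359, 0.0513],
 [0.0769, 0.0513, 0.359]].

Step 3 — form the quadratic (x - mu)^T · Sigma^{-1} · (x - mu):
  Sigma^{-1} · (x - mu) = (-0.1538, 0.5641, 0.9487).
  (x - mu)^T · [Sigma^{-1} · (x - mu)] = (-3)·(-0.1538) + (2)·(0.5641) + (3)·(0.9487) = 4.4359.

Step 4 — take square root: d = √(4.4359) ≈ 2.1062.

d(x, mu) = √(4.4359) ≈ 2.1062


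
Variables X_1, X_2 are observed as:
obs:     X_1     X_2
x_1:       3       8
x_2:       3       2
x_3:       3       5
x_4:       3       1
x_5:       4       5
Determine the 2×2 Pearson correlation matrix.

Step 1 — column means:
  mean(X_1) = (3 + 3 + 3 + 3 + 4) / 5 = 16/5 = 3.2
  mean(X_2) = (8 + 2 + 5 + 1 + 5) / 5 = 21/5 = 4.2

Step 2 — sample variances and covariances s[i,j] = (1/(n-1)) · Σ_k (x_{k,i} - mean_i) · (x_{k,j} - mean_j), with n-1 = 4:
  s[X_1,X_1] = ((-0.2)·(-0.2) + (-0.2)·(-0.2) + (-0.2)·(-0.2) + (-0.2)·(-0.2) + (0.8)·(0.8)) / 4 = 0.8/4 = 0.2
  s[X_1,X_2] = ((-0.2)·(3.8) + (-0.2)·(-2.2) + (-0.2)·(0.8) + (-0.2)·(-3.2) + (0.8)·(0.8)) / 4 = 0.8/4 = 0.2
  s[X_2,X_2] = ((3.8)·(3.8) + (-2.2)·(-2.2) + (0.8)·(0.8) + (-3.2)·(-3.2) + (0.8)·(0.8)) / 4 = 30.8/4 = 7.7
  Sample standard deviations s_i = √(s[i,i]):
  s(X_1) = √(0.2) = 0.4472
  s(X_2) = √(7.7) = 2.7749

Step 3 — r_{ij} = s_{ij} / (s_i · s_j):
  r[X_1,X_1] = 1 (diagonal).
  r[X_1,X_2] = 0.2 / (0.4472 · 2.7749) = 0.2 / 1.241 = 0.1612
  r[X_2,X_2] = 1 (diagonal).

R is symmetric with unit diagonal. Assembling:

R = [[1, 0.1612],
 [0.1612, 1]]


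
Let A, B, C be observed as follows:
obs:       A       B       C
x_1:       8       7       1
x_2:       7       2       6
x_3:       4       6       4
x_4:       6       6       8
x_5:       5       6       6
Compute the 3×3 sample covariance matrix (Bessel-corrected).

Step 1 — column means:
  mean(A) = (8 + 7 + 4 + 6 + 5) / 5 = 30/5 = 6
  mean(B) = (7 + 2 + 6 + 6 + 6) / 5 = 27/5 = 5.4
  mean(C) = (1 + 6 + 4 + 8 + 6) / 5 = 25/5 = 5

Step 2 — sample covariance S[i,j] = (1/(n-1)) · Σ_k (x_{k,i} - mean_i) · (x_{k,j} - mean_j), with n-1 = 4.
  S[A,A] = ((2)·(2) + (1)·(1) + (-2)·(-2) + (0)·(0) + (-1)·(-1)) / 4 = 10/4 = 2.5
  S[A,B] = ((2)·(1.6) + (1)·(-3.4) + (-2)·(0.6) + (0)·(0.6) + (-1)·(0.6)) / 4 = -2/4 = -0.5
  S[A,C] = ((2)·(-4) + (1)·(1) + (-2)·(-1) + (0)·(3) + (-1)·(1)) / 4 = -6/4 = -1.5
  S[B,B] = ((1.6)·(1.6) + (-3.4)·(-3.4) + (0.6)·(0.6) + (0.6)·(0.6) + (0.6)·(0.6)) / 4 = 15.2/4 = 3.8
  S[B,C] = ((1.6)·(-4) + (-3.4)·(1) + (0.6)·(-1) + (0.6)·(3) + (0.6)·(1)) / 4 = -8/4 = -2
  S[C,C] = ((-4)·(-4) + (1)·(1) + (-1)·(-1) + (3)·(3) + (1)·(1)) / 4 = 28/4 = 7

S is symmetric (S[j,i] = S[i,j]). Assembling:

S = [[2.5, -0.5, -1.5],
 [-0.5, 3.8, -2],
 [-1.5, -2, 7]]


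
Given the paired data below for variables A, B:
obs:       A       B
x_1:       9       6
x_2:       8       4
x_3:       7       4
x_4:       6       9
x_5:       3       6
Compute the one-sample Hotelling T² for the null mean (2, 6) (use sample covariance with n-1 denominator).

Step 1 — sample mean vector:
  mean(A) = (9 + 8 + 7 + 6 + 3) / 5 = 33/5 = 6.6
  mean(B) = (6 + 4 + 4 + 9 + 6) / 5 = 29/5 = 5.8
  x̄ = (6.6, 5.8),  deviation x̄ - mu_0 = (6.6, 5.8) - (2, 6) = (4.6, -0.2).

Step 2 — sample covariance matrix, S[i,j] = (1/(n-1)) · Σ_k (x_{k,i} - mean_i) · (x_{k,j} - mean_j), divisor n-1 = 4:
  S[A,A] = ((2.4)·(2.4) + (1.4)·(1.4) + (0.4)·(0.4) + (-0.6)·(-0.6) + (-3.6)·(-3.6)) / 4 = 21.2/4 = 5.3
  S[A,B] = ((2.4)·(0.2) + (1.4)·(-1.8) + (0.4)·(-1.8) + (-0.6)·(3.2) + (-3.6)·(0.2)) / 4 = -5.4/4 = -1.35
  S[B,B] = ((0.2)·(0.2) + (-1.8)·(-1.8) + (-1.8)·(-1.8) + (3.2)·(3.2) + (0.2)·(0.2)) / 4 = 16.8/4 = 4.2
  S = [[5.3, -1.35],
 [-1.35, 4.2]].

Step 3 — invert S. det(S) = 5.3·4.2 - (-1.35)² = 20.4375.
  S^{-1} = (1/det) · [[d, -b], [-b, a]] = [[0.2055, 0.0661],
 [0.0661, 0.2593]].

Step 4 — quadratic form (x̄ - mu_0)^T · S^{-1} · (x̄ - mu_0):
  S^{-1} · (x̄ - mu_0) = (0.9321, 0.252),
  (x̄ - mu_0)^T · [...] = (4.6)·(0.9321) + (-0.2)·(0.252) = 4.2373.

Step 5 — scale by n: T² = 5 · 4.2373 = 21.1865.

T² ≈ 21.1865


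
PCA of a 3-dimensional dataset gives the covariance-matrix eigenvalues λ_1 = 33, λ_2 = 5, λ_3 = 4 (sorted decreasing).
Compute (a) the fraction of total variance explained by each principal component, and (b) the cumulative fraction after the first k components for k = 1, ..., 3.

Step 1 — total variance = trace(Sigma) = Σ λ_i = 33 + 5 + 4 = 42.

Step 2 — fraction explained by component i = λ_i / Σ λ:
  PC1: 33/42 = 0.7857
  PC2: 5/42 = 0.119
  PC3: 4/42 = 0.0952

Step 3 — cumulative fraction after k components = (λ_1 + ... + λ_k) / Σ λ:
  k = 1: 33/42 = 0.7857
  k = 2: (33 + 5)/42 = 38/42 = 0.9048
  k = 3: (33 + 5 + 4)/42 = 42/42 = 1

Summary (fraction, with percent):

explained: PC1 0.7857 (78.57%), PC2 0.119 (11.9%), PC3 0.0952 (9.52%);  cumulative: 0.7857, 0.9048, 1


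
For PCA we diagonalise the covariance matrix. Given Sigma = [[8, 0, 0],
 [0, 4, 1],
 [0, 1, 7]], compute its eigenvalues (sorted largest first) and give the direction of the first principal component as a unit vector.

Step 1 — characteristic polynomial p(λ) = det(λI - Sigma) = λ³ - tr·λ² + c_1·λ - det, where tr = trace, c_1 = sum of the principal 2×2 minors, det = det(Sigma):
  tr = 8 + 4 + 7 = 19,
  c_1 = (8·4 - (0)²) + (8·7 - (0)²) + (4·7 - (1)²) = 32 + 56 + 27 = 115,
  det = 8·(4·7 - (1)²) - (0)·((0)·7 - (1)·(0)) + (0)·((0)·(1) - 4·(0)) = 8·(27) - (0)·(0) + (0)·(0) = 216.
  So p(λ) = λ³ - 19λ² + 115λ - 216.
Step 2 — look for an integer root (rational root theorem: any rational root is an integer divisor of 216). Testing λ = 8:
  p(8) = 512 - 1216 + 920 - 216 = 0  ✓
  Dividing out (λ - 8): p(λ) = (λ - 8)(λ² - 11λ + 27).
Step 3 — remaining eigenvalues from the quadratic λ² - 11λ + 27 = 0:
  Δ = 11² - 4·27 = 121 - 108 = 13,  λ = (11 ± √13)/2 = (11 ± 3.6056)/2 ≈ 7.3028 or 3.6972.
  Sorted: λ_1 = 8,  λ_2 = 7.3028,  λ_3 = 3.6972  (check: sum = 19 = tr ✓).

Step 4 — unit eigenvector for λ_1 = 8: v spans the null space of (Sigma - λ_1 I), whose rows are
  r_1 = (0, 0, 0),  r_2 = (0, -4, 1),  r_3 = (0, 1, -1).
  v is orthogonal to every row, so take v ∝ r_2 × r_3 = ((-4)·(-1) - (1)·(1), (1)·(0) - (0)·(-1), (0)·(1) - (-4)·(0)) = (3, 0, 0).
  Rescale (divide by 3): u = (1, 0, 0).
  ||u|| = √((1)² + (0)² + (0)²) = √(1) = 1,  v_1 = u/||u|| ≈ (1, 0, 0) (||v_1|| = 1).

λ_1 = 8,  λ_2 = 7.3028,  λ_3 = 3.6972;  v_1 ≈ (1, 0, 0)


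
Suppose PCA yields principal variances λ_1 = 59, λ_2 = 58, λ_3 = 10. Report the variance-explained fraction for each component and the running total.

Step 1 — total variance = trace(Sigma) = Σ λ_i = 59 + 58 + 10 = 127.

Step 2 — fraction explained by component i = λ_i / Σ λ:
  PC1: 59/127 = 0.4646
  PC2: 58/127 = 0.4567
  PC3: 10/127 = 0.0787

Step 3 — cumulative fraction after k components = (λ_1 + ... + λ_k) / Σ λ:
  k = 1: 59/127 = 0.4646
  k = 2: (59 + 58)/127 = 117/127 = 0.9213
  k = 3: (59 + 58 + 10)/127 = 127/127 = 1

Summary (fraction, with percent):

explained: PC1 0.4646 (46.46%), PC2 0.4567 (45.67%), PC3 0.0787 (7.87%);  cumulative: 0.4646, 0.9213, 1


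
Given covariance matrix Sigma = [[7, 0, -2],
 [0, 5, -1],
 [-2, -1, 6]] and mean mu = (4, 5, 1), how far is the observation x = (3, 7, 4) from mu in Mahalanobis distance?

Step 1 — centre the observation: (x - mu) = (-1, 2, 3).

Step 2 — invert Sigma (cofactor / det for 3×3, or solve directly):
  Sigma^{-1} = [[0.1585, 0.0109, 0.0546],
 [0.0109, 0.2077, 0.0383],
 [0.0546, 0.0383, 0.1913]].

Step 3 — form the quadratic (x - mu)^T · Sigma^{-1} · (x - mu):
  Sigma^{-1} · (x - mu) = (0.0273, 0.5191, 0.5956).
  (x - mu)^T · [Sigma^{-1} · (x - mu)] = (-1)·(0.0273) + (2)·(0.5191) + (3)·(0.5956) = 2.7978.

Step 4 — take square root: d = √(2.7978) ≈ 1.6727.

d(x, mu) = √(2.7978) ≈ 1.6727


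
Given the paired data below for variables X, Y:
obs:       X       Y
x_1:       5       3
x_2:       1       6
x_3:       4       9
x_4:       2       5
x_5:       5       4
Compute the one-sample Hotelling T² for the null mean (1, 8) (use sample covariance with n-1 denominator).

Step 1 — sample mean vector:
  mean(X) = (5 + 1 + 4 + 2 + 5) / 5 = 17/5 = 3.4
  mean(Y) = (3 + 6 + 9 + 5 + 4) / 5 = 27/5 = 5.4
  x̄ = (3.4, 5.4),  deviation x̄ - mu_0 = (3.4, 5.4) - (1, 8) = (2.4, -2.6).

Step 2 — sample covariance matrix, S[i,j] = (1/(n-1)) · Σ_k (x_{k,i} - mean_i) · (x_{k,j} - mean_j), divisor n-1 = 4:
  S[X,X] = ((1.6)·(1.6) + (-2.4)·(-2.4) + (0.6)·(0.6) + (-1.4)·(-1.4) + (1.6)·(1.6)) / 4 = 13.2/4 = 3.3
  S[X,Y] = ((1.6)·(-2.4) + (-2.4)·(0.6) + (0.6)·(3.6) + (-1.4)·(-0.4) + (1.6)·(-1.4)) / 4 = -4.8/4 = -1.2
  S[Y,Y] = ((-2.4)·(-2.4) + (0.6)·(0.6) + (3.6)·(3.6) + (-0.4)·(-0.4) + (-1.4)·(-1.4)) / 4 = 21.2/4 = 5.3
  S = [[3.3, -1.2],
 [-1.2, 5.3]].

Step 3 — invert S. det(S) = 3.3·5.3 - (-1.2)² = 16.05.
  S^{-1} = (1/det) · [[d, -b], [-b, a]] = [[0.3302, 0.0748],
 [0.0748, 0.2056]].

Step 4 — quadratic form (x̄ - mu_0)^T · S^{-1} · (x̄ - mu_0):
  S^{-1} · (x̄ - mu_0) = (0.5981, -0.3551),
  (x̄ - mu_0)^T · [...] = (2.4)·(0.5981) + (-2.6)·(-0.3551) = 2.3589.

Step 5 — scale by n: T² = 5 · 2.3589 = 11.7944.

T² ≈ 11.7944


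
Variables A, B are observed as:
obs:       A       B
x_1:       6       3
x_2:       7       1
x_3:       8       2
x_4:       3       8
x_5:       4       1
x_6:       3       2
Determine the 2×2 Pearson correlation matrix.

Step 1 — column means:
  mean(A) = (6 + 7 + 8 + 3 + 4 + 3) / 6 = 31/6 = 5.1667
  mean(B) = (3 + 1 + 2 + 8 + 1 + 2) / 6 = 17/6 = 2.8333

Step 2 — sample variances and covariances s[i,j] = (1/(n-1)) · Σ_k (x_{k,i} - mean_i) · (x_{k,j} - mean_j), with n-1 = 5:
  s[A,A] = ((0.8333)·(0.8333) + (1.8333)·(1.8333) + (2.8333)·(2.8333) + (-2.1667)·(-2.1667) + (-1.1667)·(-1.1667) + (-2.1667)·(-2.1667)) / 5 = 22.8333/5 = 4.5667
  s[A,B] = ((0.8333)·(0.1667) + (1.8333)·(-1.8333) + (2.8333)·(-0.8333) + (-2.1667)·(5.1667) + (-1.1667)·(-1.8333) + (-2.1667)·(-0.8333)) / 5 = -12.8333/5 = -2.5667
  s[B,B] = ((0.1667)·(0.1667) + (-1.8333)·(-1.8333) + (-0.8333)·(-0.8333) + (5.1667)·(5.1667) + (-1.8333)·(-1.8333) + (-0.8333)·(-0.8333)) / 5 = 34.8333/5 = 6.9667
  Sample standard deviations s_i = √(s[i,i]):
  s(A) = √(4.5667) = 2.137
  s(B) = √(6.9667) = 2.6394

Step 3 — r_{ij} = s_{ij} / (s_i · s_j):
  r[A,A] = 1 (diagonal).
  r[A,B] = -2.5667 / (2.137 · 2.6394) = -2.5667 / 5.6404 = -0.455
  r[B,B] = 1 (diagonal).

R is symmetric with unit diagonal. Assembling:

R = [[1, -0.455],
 [-0.455, 1]]


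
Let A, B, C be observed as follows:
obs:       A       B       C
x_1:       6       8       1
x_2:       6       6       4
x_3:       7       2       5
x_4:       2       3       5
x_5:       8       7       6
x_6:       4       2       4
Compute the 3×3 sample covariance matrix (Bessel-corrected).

Step 1 — column means:
  mean(A) = (6 + 6 + 7 + 2 + 8 + 4) / 6 = 33/6 = 5.5
  mean(B) = (8 + 6 + 2 + 3 + 7 + 2) / 6 = 28/6 = 4.6667
  mean(C) = (1 + 4 + 5 + 5 + 6 + 4) / 6 = 25/6 = 4.1667

Step 2 — sample covariance S[i,j] = (1/(n-1)) · Σ_k (x_{k,i} - mean_i) · (x_{k,j} - mean_j), with n-1 = 5.
  S[A,A] = ((0.5)·(0.5) + (0.5)·(0.5) + (1.5)·(1.5) + (-3.5)·(-3.5) + (2.5)·(2.5) + (-1.5)·(-1.5)) / 5 = 23.5/5 = 4.7
  S[A,B] = ((0.5)·(3.3333) + (0.5)·(1.3333) + (1.5)·(-2.6667) + (-3.5)·(-1.6667) + (2.5)·(2.3333) + (-1.5)·(-2.6667)) / 5 = 14/5 = 2.8
  S[A,C] = ((0.5)·(-3.1667) + (0.5)·(-0.1667) + (1.5)·(0.8333) + (-3.5)·(0.8333) + (2.5)·(1.8333) + (-1.5)·(-0.1667)) / 5 = 1.5/5 = 0.3
  S[B,B] = ((3.3333)·(3.3333) + (1.3333)·(1.3333) + (-2.6667)·(-2.6667) + (-1.6667)·(-1.6667) + (2.3333)·(2.3333) + (-2.6667)·(-2.6667)) / 5 = 35.3333/5 = 7.0667
  S[B,C] = ((3.3333)·(-3.1667) + (1.3333)·(-0.1667) + (-2.6667)·(0.8333) + (-1.6667)·(0.8333) + (2.3333)·(1.8333) + (-2.6667)·(-0.1667)) / 5 = -9.6667/5 = -1.9333
  S[C,C] = ((-3.1667)·(-3.1667) + (-0.1667)·(-0.1667) + (0.8333)·(0.8333) + (0.8333)·(0.8333) + (1.8333)·(1.8333) + (-0.1667)·(-0.1667)) / 5 = 14.8333/5 = 2.9667

S is symmetric (S[j,i] = S[i,j]). Assembling:

S = [[4.7, 2.8, 0.3],
 [2.8, 7.0667, -1.9333],
 [0.3, -1.9333, 2.9667]]


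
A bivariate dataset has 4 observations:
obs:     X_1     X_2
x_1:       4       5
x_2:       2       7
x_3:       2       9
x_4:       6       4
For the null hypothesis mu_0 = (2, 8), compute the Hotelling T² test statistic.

Step 1 — sample mean vector:
  mean(X_1) = (4 + 2 + 2 + 6) / 4 = 14/4 = 3.5
  mean(X_2) = (5 + 7 + 9 + 4) / 4 = 25/4 = 6.25
  x̄ = (3.5, 6.25),  deviation x̄ - mu_0 = (3.5, 6.25) - (2, 8) = (1.5, -1.75).

Step 2 — sample covariance matrix, S[i,j] = (1/(n-1)) · Σ_k (x_{k,i} - mean_i) · (x_{k,j} - mean_j), divisor n-1 = 3:
  S[X_1,X_1] = ((0.5)·(0.5) + (-1.5)·(-1.5) + (-1.5)·(-1.5) + (2.5)·(2.5)) / 3 = 11/3 = 3.6667
  S[X_1,X_2] = ((0.5)·(-1.25) + (-1.5)·(0.75) + (-1.5)·(2.75) + (2.5)·(-2.25)) / 3 = -11.5/3 = -3.8333
  S[X_2,X_2] = ((-1.25)·(-1.25) + (0.75)·(0.75) + (2.75)·(2.75) + (-2.25)·(-2.25)) / 3 = 14.75/3 = 4.9167
  S = [[3.6667, -3.8333],
 [-3.8333, 4.9167]].

Step 3 — invert S. det(S) = 3.6667·4.9167 - (-3.8333)² = 3.3333.
  S^{-1} = (1/det) · [[d, -b], [-b, a]] = [[1.475, 1.15],
 [1.15, 1.1]].

Step 4 — quadratic form (x̄ - mu_0)^T · S^{-1} · (x̄ - mu_0):
  S^{-1} · (x̄ - mu_0) = (0.2, -0.2),
  (x̄ - mu_0)^T · [...] = (1.5)·(0.2) + (-1.75)·(-0.2) = 0.65.

Step 5 — scale by n: T² = 4 · 0.65 = 2.6.

T² ≈ 2.6


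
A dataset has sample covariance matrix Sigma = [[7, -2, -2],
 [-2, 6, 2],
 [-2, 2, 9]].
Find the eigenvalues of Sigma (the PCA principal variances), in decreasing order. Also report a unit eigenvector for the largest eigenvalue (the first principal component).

Step 1 — characteristic polynomial p(λ) = det(λI - Sigma) = λ³ - tr·λ² + c_1·λ - det, where tr = trace, c_1 = sum of the principal 2×2 minors, det = det(Sigma):
  tr = 7 + 6 + 9 = 22,
  c_1 = (7·6 - (-2)²) + (7·9 - (-2)²) + (6·9 - (2)²) = 38 + 59 + 50 = 147,
  det = 7·(6·9 - (2)²) - (-2)·((-2)·9 - (2)·(-2)) + (-2)·((-2)·(2) - 6·(-2)) = 7·(50) - (-2)·(-14) + (-2)·(8) = 306.
  So p(λ) = λ³ - 22λ² + 147λ - 306.
Step 2 — look for an integer root (rational root theorem: any rational root is an integer divisor of 306). Testing λ = 6:
  p(6) = 216 - 792 + 882 - 306 = 0  ✓
  Dividing out (λ - 6): p(λ) = (λ - 6)(λ² - 16λ + 51).
Step 3 — remaining eigenvalues from the quadratic λ² - 16λ + 51 = 0:
  Δ = 16² - 4·51 = 256 - 204 = 52,  λ = (16 ± √52)/2 = (16 ± 7.2111)/2 ≈ 11.6056 or 4.3944.
  Sorted: λ_1 = 11.6056,  λ_2 = 6,  λ_3 = 4.3944  (check: sum = 22 = tr ✓).

Step 4 — unit eigenvector for λ_1 ≈ 11.6056: v spans the null space of (Sigma - λ_1 I), whose rows are
  r_1 = (-4.6056, -2, -2),  r_2 = (-2, -5.6056, 2),  r_3 = (-2, 2, -2.6056).
  v is orthogonal to every row, so take v ∝ r_1 × r_2 = ((-2)·(2) - (-2)·(-5.6056), (-2)·(-2) - (-4.6056)·(2), (-4.6056)·(-5.6056) - (-2)·(-2)) ≈ (-15.2111, 13.2111, 21.8167).
  Rescale (multiply by -1 so the first nonzero entry is positive): u = (15.2111, -13.2111, -21.8167).
  ||u|| = √((15.2111)² + (-13.2111)² + (-21.8167)²) = √(881.8773) ≈ 29.6964,  v_1 = u/||u|| ≈ (0.5122, -0.4449, -0.7347) (||v_1|| = 1).

λ_1 = 11.6056,  λ_2 = 6,  λ_3 = 4.3944;  v_1 ≈ (0.5122, -0.4449, -0.7347)


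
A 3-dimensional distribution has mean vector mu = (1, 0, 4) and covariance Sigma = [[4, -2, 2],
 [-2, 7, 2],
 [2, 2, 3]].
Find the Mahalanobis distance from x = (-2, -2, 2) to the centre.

Step 1 — centre the observation: (x - mu) = (-3, -2, -2).

Step 2 — invert Sigma (cofactor / det for 3×3, or solve directly):
  Sigma^{-1} = [[1.4167, 0.8333, -1.5],
 [0.8333, 0.6667, -1],
 [-1.5, -1, 2]].

Step 3 — form the quadratic (x - mu)^T · Sigma^{-1} · (x - mu):
  Sigma^{-1} · (x - mu) = (-2.9167, -1.8333, 2.5).
  (x - mu)^T · [Sigma^{-1} · (x - mu)] = (-3)·(-2.9167) + (-2)·(-1.8333) + (-2)·(2.5) = 7.4167.

Step 4 — take square root: d = √(7.4167) ≈ 2.7234.

d(x, mu) = √(7.4167) ≈ 2.7234


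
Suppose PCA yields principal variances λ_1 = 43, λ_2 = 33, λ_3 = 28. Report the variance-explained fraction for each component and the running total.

Step 1 — total variance = trace(Sigma) = Σ λ_i = 43 + 33 + 28 = 104.

Step 2 — fraction explained by component i = λ_i / Σ λ:
  PC1: 43/104 = 0.4135
  PC2: 33/104 = 0.3173
  PC3: 28/104 = 0.2692

Step 3 — cumulative fraction after k components = (λ_1 + ... + λ_k) / Σ λ:
  k = 1: 43/104 = 0.4135
  k = 2: (43 + 33)/104 = 76/104 = 0.7308
  k = 3: (43 + 33 + 28)/104 = 104/104 = 1

Summary (fraction, with percent):

explained: PC1 0.4135 (41.35%), PC2 0.3173 (31.73%), PC3 0.2692 (26.92%);  cumulative: 0.4135, 0.7308, 1


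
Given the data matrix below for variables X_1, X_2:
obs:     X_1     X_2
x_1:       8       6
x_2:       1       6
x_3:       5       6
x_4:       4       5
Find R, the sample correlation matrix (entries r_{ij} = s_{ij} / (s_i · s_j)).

Step 1 — column means:
  mean(X_1) = (8 + 1 + 5 + 4) / 4 = 18/4 = 4.5
  mean(X_2) = (6 + 6 + 6 + 5) / 4 = 23/4 = 5.75

Step 2 — sample variances and covariances s[i,j] = (1/(n-1)) · Σ_k (x_{k,i} - mean_i) · (x_{k,j} - mean_j), with n-1 = 3:
  s[X_1,X_1] = ((3.5)·(3.5) + (-3.5)·(-3.5) + (0.5)·(0.5) + (-0.5)·(-0.5)) / 3 = 25/3 = 8.3333
  s[X_1,X_2] = ((3.5)·(0.25) + (-3.5)·(0.25) + (0.5)·(0.25) + (-0.5)·(-0.75)) / 3 = 0.5/3 = 0.1667
  s[X_2,X_2] = ((0.25)·(0.25) + (0.25)·(0.25) + (0.25)·(0.25) + (-0.75)·(-0.75)) / 3 = 0.75/3 = 0.25
  Sample standard deviations s_i = √(s[i,i]):
  s(X_1) = √(8.3333) = 2.8868
  s(X_2) = √(0.25) = 0.5

Step 3 — r_{ij} = s_{ij} / (s_i · s_j):
  r[X_1,X_1] = 1 (diagonal).
  r[X_1,X_2] = 0.1667 / (2.8868 · 0.5) = 0.1667 / 1.4434 = 0.1155
  r[X_2,X_2] = 1 (diagonal).

R is symmetric with unit diagonal. Assembling:

R = [[1, 0.1155],
 [0.1155, 1]]


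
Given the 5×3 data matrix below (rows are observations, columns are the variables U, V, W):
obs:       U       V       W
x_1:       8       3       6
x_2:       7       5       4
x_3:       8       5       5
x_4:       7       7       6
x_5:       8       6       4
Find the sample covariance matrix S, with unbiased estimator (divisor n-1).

Step 1 — column means:
  mean(U) = (8 + 7 + 8 + 7 + 8) / 5 = 38/5 = 7.6
  mean(V) = (3 + 5 + 5 + 7 + 6) / 5 = 26/5 = 5.2
  mean(W) = (6 + 4 + 5 + 6 + 4) / 5 = 25/5 = 5

Step 2 — sample covariance S[i,j] = (1/(n-1)) · Σ_k (x_{k,i} - mean_i) · (x_{k,j} - mean_j), with n-1 = 4.
  S[U,U] = ((0.4)·(0.4) + (-0.6)·(-0.6) + (0.4)·(0.4) + (-0.6)·(-0.6) + (0.4)·(0.4)) / 4 = 1.2/4 = 0.3
  S[U,V] = ((0.4)·(-2.2) + (-0.6)·(-0.2) + (0.4)·(-0.2) + (-0.6)·(1.8) + (0.4)·(0.8)) / 4 = -1.6/4 = -0.4
  S[U,W] = ((0.4)·(1) + (-0.6)·(-1) + (0.4)·(0) + (-0.6)·(1) + (0.4)·(-1)) / 4 = 0/4 = 0
  S[V,V] = ((-2.2)·(-2.2) + (-0.2)·(-0.2) + (-0.2)·(-0.2) + (1.8)·(1.8) + (0.8)·(0.8)) / 4 = 8.8/4 = 2.2
  S[V,W] = ((-2.2)·(1) + (-0.2)·(-1) + (-0.2)·(0) + (1.8)·(1) + (0.8)·(-1)) / 4 = -1/4 = -0.25
  S[W,W] = ((1)·(1) + (-1)·(-1) + (0)·(0) + (1)·(1) + (-1)·(-1)) / 4 = 4/4 = 1

S is symmetric (S[j,i] = S[i,j]). Assembling:

S = [[0.3, -0.4, 0],
 [-0.4, 2.2, -0.25],
 [0, -0.25, 1]]


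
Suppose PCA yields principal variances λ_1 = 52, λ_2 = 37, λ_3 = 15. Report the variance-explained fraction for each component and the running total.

Step 1 — total variance = trace(Sigma) = Σ λ_i = 52 + 37 + 15 = 104.

Step 2 — fraction explained by component i = λ_i / Σ λ:
  PC1: 52/104 = 0.5
  PC2: 37/104 = 0.3558
  PC3: 15/104 = 0.1442

Step 3 — cumulative fraction after k components = (λ_1 + ... + λ_k) / Σ λ:
  k = 1: 52/104 = 0.5
  k = 2: (52 + 37)/104 = 89/104 = 0.8558
  k = 3: (52 + 37 + 15)/104 = 104/104 = 1

Summary (fraction, with percent):

explained: PC1 0.5 (50%), PC2 0.3558 (35.58%), PC3 0.1442 (14.42%);  cumulative: 0.5, 0.8558, 1


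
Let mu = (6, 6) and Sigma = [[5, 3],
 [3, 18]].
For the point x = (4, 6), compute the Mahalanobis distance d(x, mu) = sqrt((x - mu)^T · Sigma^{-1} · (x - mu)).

Step 1 — centre the observation: (x - mu) = (-2, 0).

Step 2 — invert Sigma. det(Sigma) = 5·18 - (3)² = 81.
  Sigma^{-1} = (1/det) · [[d, -b], [-b, a]] = [[0.2222, -0.037],
 [-0.037, 0.0617]].

Step 3 — form the quadratic (x - mu)^T · Sigma^{-1} · (x - mu):
  Sigma^{-1} · (x - mu) = (-0.4444, 0.0741).
  (x - mu)^T · [Sigma^{-1} · (x - mu)] = (-2)·(-0.4444) + (0)·(0.0741) = 0.8889.

Step 4 — take square root: d = √(0.8889) ≈ 0.9428.

d(x, mu) = √(0.8889) ≈ 0.9428


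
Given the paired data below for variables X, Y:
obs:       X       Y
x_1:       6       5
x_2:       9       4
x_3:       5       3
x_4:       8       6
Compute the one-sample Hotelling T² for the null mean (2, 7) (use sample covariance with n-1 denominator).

Step 1 — sample mean vector:
  mean(X) = (6 + 9 + 5 + 8) / 4 = 28/4 = 7
  mean(Y) = (5 + 4 + 3 + 6) / 4 = 18/4 = 4.5
  x̄ = (7, 4.5),  deviation x̄ - mu_0 = (7, 4.5) - (2, 7) = (5, -2.5).

Step 2 — sample covariance matrix, S[i,j] = (1/(n-1)) · Σ_k (x_{k,i} - mean_i) · (x_{k,j} - mean_j), divisor n-1 = 3:
  S[X,X] = ((-1)·(-1) + (2)·(2) + (-2)·(-2) + (1)·(1)) / 3 = 10/3 = 3.3333
  S[X,Y] = ((-1)·(0.5) + (2)·(-0.5) + (-2)·(-1.5) + (1)·(1.5)) / 3 = 3/3 = 1
  S[Y,Y] = ((0.5)·(0.5) + (-0.5)·(-0.5) + (-1.5)·(-1.5) + (1.5)·(1.5)) / 3 = 5/3 = 1.6667
  S = [[3.3333, 1],
 [1, 1.6667]].

Step 3 — invert S. det(S) = 3.3333·1.6667 - (1)² = 4.5556.
  S^{-1} = (1/det) · [[d, -b], [-b, a]] = [[0.3659, -0.2195],
 [-0.2195, 0.7317]].

Step 4 — quadratic form (x̄ - mu_0)^T · S^{-1} · (x̄ - mu_0):
  S^{-1} · (x̄ - mu_0) = (2.378, -2.9268),
  (x̄ - mu_0)^T · [...] = (5)·(2.378) + (-2.5)·(-2.9268) = 19.2073.

Step 5 — scale by n: T² = 4 · 19.2073 = 76.8293.

T² ≈ 76.8293


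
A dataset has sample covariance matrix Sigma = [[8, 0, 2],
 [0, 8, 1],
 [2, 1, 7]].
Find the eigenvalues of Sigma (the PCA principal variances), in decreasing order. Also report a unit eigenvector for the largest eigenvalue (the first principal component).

Step 1 — characteristic polynomial p(λ) = det(λI - Sigma) = λ³ - tr·λ² + c_1·λ - det, where tr = trace, c_1 = sum of the principal 2×2 minors, det = det(Sigma):
  tr = 8 + 8 + 7 = 23,
  c_1 = (8·8 - (0)²) + (8·7 - (2)²) + (8·7 - (1)²) = 64 + 52 + 55 = 171,
  det = 8·(8·7 - (1)²) - (0)·((0)·7 - (1)·(2)) + (2)·((0)·(1) - 8·(2)) = 8·(55) - (0)·(-2) + (2)·(-16) = 408.
  So p(λ) = λ³ - 23λ² + 171λ - 408.
Step 2 — look for an integer root (rational root theorem: any rational root is an integer divisor of 408). Testing λ = 8:
  p(8) = 512 - 1472 + 1368 - 408 = 0  ✓
  Dividing out (λ - 8): p(λ) = (λ - 8)(λ² - 15λ + 51).
Step 3 — remaining eigenvalues from the quadratic λ² - 15λ + 51 = 0:
  Δ = 15² - 4·51 = 225 - 204 = 21,  λ = (15 ± √21)/2 = (15 ± 4.5826)/2 ≈ 9.7913 or 5.2087.
  Sorted: λ_1 = 9.7913,  λ_2 = 8,  λ_3 = 5.2087  (check: sum = 23 = tr ✓).

Step 4 — unit eigenvector for λ_1 ≈ 9.7913: v spans the null space of (Sigma - λ_1 I), whose rows are
  r_1 = (-1.7913, 0, 2),  r_2 = (0, -1.7913, 1),  r_3 = (2, 1, -2.7913).
  v is orthogonal to every row, so take v ∝ r_1 × r_2 = ((0)·(1) - (2)·(-1.7913), (2)·(0) - (-1.7913)·(1), (-1.7913)·(-1.7913) - (0)·(0)) ≈ (3.5826, 1.7913, 3.2087).
  Let u = (3.5826, 1.7913, 3.2087).
  ||u|| = √((3.5826)² + (1.7913)² + (3.2087)²) = √(26.3394) ≈ 5.1322,  v_1 = u/||u|| ≈ (0.6981, 0.349, 0.6252) (||v_1|| = 1).

λ_1 = 9.7913,  λ_2 = 8,  λ_3 = 5.2087;  v_1 ≈ (0.6981, 0.349, 0.6252)


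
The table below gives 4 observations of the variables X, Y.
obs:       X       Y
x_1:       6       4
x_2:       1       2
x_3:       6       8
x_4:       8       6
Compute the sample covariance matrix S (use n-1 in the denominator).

Step 1 — column means:
  mean(X) = (6 + 1 + 6 + 8) / 4 = 21/4 = 5.25
  mean(Y) = (4 + 2 + 8 + 6) / 4 = 20/4 = 5

Step 2 — sample covariance S[i,j] = (1/(n-1)) · Σ_k (x_{k,i} - mean_i) · (x_{k,j} - mean_j), with n-1 = 3.
  S[X,X] = ((0.75)·(0.75) + (-4.25)·(-4.25) + (0.75)·(0.75) + (2.75)·(2.75)) / 3 = 26.75/3 = 8.9167
  S[X,Y] = ((0.75)·(-1) + (-4.25)·(-3) + (0.75)·(3) + (2.75)·(1)) / 3 = 17/3 = 5.6667
  S[Y,Y] = ((-1)·(-1) + (-3)·(-3) + (3)·(3) + (1)·(1)) / 3 = 20/3 = 6.6667

S is symmetric (S[j,i] = S[i,j]). Assembling:

S = [[8.9167, 5.6667],
 [5.6667, 6.6667]]


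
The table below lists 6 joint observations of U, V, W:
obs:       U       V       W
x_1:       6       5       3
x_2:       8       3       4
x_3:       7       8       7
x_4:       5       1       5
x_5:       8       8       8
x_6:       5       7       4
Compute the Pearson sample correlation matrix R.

Step 1 — column means:
  mean(U) = (6 + 8 + 7 + 5 + 8 + 5) / 6 = 39/6 = 6.5
  mean(V) = (5 + 3 + 8 + 1 + 8 + 7) / 6 = 32/6 = 5.3333
  mean(W) = (3 + 4 + 7 + 5 + 8 + 4) / 6 = 31/6 = 5.1667

Step 2 — sample variances and covariances s[i,j] = (1/(n-1)) · Σ_k (x_{k,i} - mean_i) · (x_{k,j} - mean_j), with n-1 = 5:
  s[U,U] = ((-0.5)·(-0.5) + (1.5)·(1.5) + (0.5)·(0.5) + (-1.5)·(-1.5) + (1.5)·(1.5) + (-1.5)·(-1.5)) / 5 = 9.5/5 = 1.9
  s[U,V] = ((-0.5)·(-0.3333) + (1.5)·(-2.3333) + (0.5)·(2.6667) + (-1.5)·(-4.3333) + (1.5)·(2.6667) + (-1.5)·(1.6667)) / 5 = 6/5 = 1.2
  s[U,W] = ((-0.5)·(-2.1667) + (1.5)·(-1.1667) + (0.5)·(1.8333) + (-1.5)·(-0.1667) + (1.5)·(2.8333) + (-1.5)·(-1.1667)) / 5 = 6.5/5 = 1.3
  s[V,V] = ((-0.3333)·(-0.3333) + (-2.3333)·(-2.3333) + (2.6667)·(2.6667) + (-4.3333)·(-4.3333) + (2.6667)·(2.6667) + (1.6667)·(1.6667)) / 5 = 41.3333/5 = 8.2667
  s[V,W] = ((-0.3333)·(-2.1667) + (-2.3333)·(-1.1667) + (2.6667)·(1.8333) + (-4.3333)·(-0.1667) + (2.6667)·(2.8333) + (1.6667)·(-1.1667)) / 5 = 14.6667/5 = 2.9333
  s[W,W] = ((-2.1667)·(-2.1667) + (-1.1667)·(-1.1667) + (1.8333)·(1.8333) + (-0.1667)·(-0.1667) + (2.8333)·(2.8333) + (-1.1667)·(-1.1667)) / 5 = 18.8333/5 = 3.7667
  Sample standard deviations s_i = √(s[i,i]):
  s(U) = √(1.9) = 1.3784
  s(V) = √(8.2667) = 2.8752
  s(W) = √(3.7667) = 1.9408

Step 3 — r_{ij} = s_{ij} / (s_i · s_j):
  r[U,U] = 1 (diagonal).
  r[U,V] = 1.2 / (1.3784 · 2.8752) = 1.2 / 3.9632 = 0.3028
  r[U,W] = 1.3 / (1.3784 · 1.9408) = 1.3 / 2.6752 = 0.4859
  r[V,V] = 1 (diagonal).
  r[V,W] = 2.9333 / (2.8752 · 1.9408) = 2.9333 / 5.5801 = 0.5257
  r[W,W] = 1 (diagonal).

R is symmetric with unit diagonal. Assembling:

R = [[1, 0.3028, 0.4859],
 [0.3028, 1, 0.5257],
 [0.4859, 0.5257, 1]]


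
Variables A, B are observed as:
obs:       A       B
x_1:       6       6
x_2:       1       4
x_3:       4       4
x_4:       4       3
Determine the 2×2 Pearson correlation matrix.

Step 1 — column means:
  mean(A) = (6 + 1 + 4 + 4) / 4 = 15/4 = 3.75
  mean(B) = (6 + 4 + 4 + 3) / 4 = 17/4 = 4.25

Step 2 — sample variances and covariances s[i,j] = (1/(n-1)) · Σ_k (x_{k,i} - mean_i) · (x_{k,j} - mean_j), with n-1 = 3:
  s[A,A] = ((2.25)·(2.25) + (-2.75)·(-2.75) + (0.25)·(0.25) + (0.25)·(0.25)) / 3 = 12.75/3 = 4.25
  s[A,B] = ((2.25)·(1.75) + (-2.75)·(-0.25) + (0.25)·(-0.25) + (0.25)·(-1.25)) / 3 = 4.25/3 = 1.4167
  s[B,B] = ((1.75)·(1.75) + (-0.25)·(-0.25) + (-0.25)·(-0.25) + (-1.25)·(-1.25)) / 3 = 4.75/3 = 1.5833
  Sample standard deviations s_i = √(s[i,i]):
  s(A) = √(4.25) = 2.0616
  s(B) = √(1.5833) = 1.2583

Step 3 — r_{ij} = s_{ij} / (s_i · s_j):
  r[A,A] = 1 (diagonal).
  r[A,B] = 1.4167 / (2.0616 · 1.2583) = 1.4167 / 2.5941 = 0.5461
  r[B,B] = 1 (diagonal).

R is symmetric with unit diagonal. Assembling:

R = [[1, 0.5461],
 [0.5461, 1]]


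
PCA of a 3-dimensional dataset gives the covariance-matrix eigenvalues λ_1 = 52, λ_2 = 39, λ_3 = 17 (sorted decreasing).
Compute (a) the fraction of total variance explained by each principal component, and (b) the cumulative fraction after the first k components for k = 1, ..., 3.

Step 1 — total variance = trace(Sigma) = Σ λ_i = 52 + 39 + 17 = 108.

Step 2 — fraction explained by component i = λ_i / Σ λ:
  PC1: 52/108 = 0.4815
  PC2: 39/108 = 0.3611
  PC3: 17/108 = 0.1574

Step 3 — cumulative fraction after k components = (λ_1 + ... + λ_k) / Σ λ:
  k = 1: 52/108 = 0.4815
  k = 2: (52 + 39)/108 = 91/108 = 0.8426
  k = 3: (52 + 39 + 17)/108 = 108/108 = 1

Summary (fraction, with percent):

explained: PC1 0.4815 (48.15%), PC2 0.3611 (36.11%), PC3 0.1574 (15.74%);  cumulative: 0.4815, 0.8426, 1


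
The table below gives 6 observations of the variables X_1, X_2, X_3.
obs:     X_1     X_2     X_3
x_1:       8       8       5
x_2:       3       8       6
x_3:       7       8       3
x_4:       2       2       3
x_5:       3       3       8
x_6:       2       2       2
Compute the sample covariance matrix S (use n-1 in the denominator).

Step 1 — column means:
  mean(X_1) = (8 + 3 + 7 + 2 + 3 + 2) / 6 = 25/6 = 4.1667
  mean(X_2) = (8 + 8 + 8 + 2 + 3 + 2) / 6 = 31/6 = 5.1667
  mean(X_3) = (5 + 6 + 3 + 3 + 8 + 2) / 6 = 27/6 = 4.5

Step 2 — sample covariance S[i,j] = (1/(n-1)) · Σ_k (x_{k,i} - mean_i) · (x_{k,j} - mean_j), with n-1 = 5.
  S[X_1,X_1] = ((3.8333)·(3.8333) + (-1.1667)·(-1.1667) + (2.8333)·(2.8333) + (-2.1667)·(-2.1667) + (-1.1667)·(-1.1667) + (-2.1667)·(-2.1667)) / 5 = 34.8333/5 = 6.9667
  S[X_1,X_2] = ((3.8333)·(2.8333) + (-1.1667)·(2.8333) + (2.8333)·(2.8333) + (-2.1667)·(-3.1667) + (-1.1667)·(-2.1667) + (-2.1667)·(-3.1667)) / 5 = 31.8333/5 = 6.3667
  S[X_1,X_3] = ((3.8333)·(0.5) + (-1.1667)·(1.5) + (2.8333)·(-1.5) + (-2.1667)·(-1.5) + (-1.1667)·(3.5) + (-2.1667)·(-2.5)) / 5 = 0.5/5 = 0.1
  S[X_2,X_2] = ((2.8333)·(2.8333) + (2.8333)·(2.8333) + (2.8333)·(2.8333) + (-3.1667)·(-3.1667) + (-2.1667)·(-2.1667) + (-3.1667)·(-3.1667)) / 5 = 48.8333/5 = 9.7667
  S[X_2,X_3] = ((2.8333)·(0.5) + (2.8333)·(1.5) + (2.8333)·(-1.5) + (-3.1667)·(-1.5) + (-2.1667)·(3.5) + (-3.1667)·(-2.5)) / 5 = 6.5/5 = 1.3
  S[X_3,X_3] = ((0.5)·(0.5) + (1.5)·(1.5) + (-1.5)·(-1.5) + (-1.5)·(-1.5) + (3.5)·(3.5) + (-2.5)·(-2.5)) / 5 = 25.5/5 = 5.1

S is symmetric (S[j,i] = S[i,j]). Assembling:

S = [[6.9667, 6.3667, 0.1],
 [6.3667, 9.7667, 1.3],
 [0.1, 1.3, 5.1]]


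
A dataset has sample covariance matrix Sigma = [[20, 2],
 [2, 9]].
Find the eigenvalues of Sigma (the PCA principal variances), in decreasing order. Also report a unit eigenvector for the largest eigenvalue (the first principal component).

Step 1 — characteristic polynomial of 2×2 Sigma:
  det(Sigma - λI) = λ² - trace · λ + det = 0.
  trace = 20 + 9 = 29, det = 20·9 - (2)² = 176.
Step 2 — discriminant:
  Δ = trace² - 4·det = 841 - 704 = 137.
Step 3 — eigenvalues:
  λ = (trace ± √Δ)/2 = (29 ± 11.7047)/2,
  λ_1 = 20.3523,  λ_2 = 8.6477.

Step 4 — unit eigenvector for λ_1: solve (Sigma - λ_1 I)v = 0. First row:
  (20 - 20.3523)·v_x + (2)·v_y = 0, i.e. (-0.3523)·v_x + (2)·v_y = 0,
  so v ∝ (b, λ_1 - a) = (2, 0.3523) = u.
  ||u|| = √((2)² + (0.3523)²) = √(4.1242) ≈ 2.0308,
  v_1 = u/||u|| ≈ (0.9848, 0.1735) (||v_1|| = 1).

λ_1 = 20.3523,  λ_2 = 8.6477;  v_1 ≈ (0.9848, 0.1735)


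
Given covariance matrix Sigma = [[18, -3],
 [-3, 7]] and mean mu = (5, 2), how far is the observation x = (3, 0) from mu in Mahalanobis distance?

Step 1 — centre the observation: (x - mu) = (-2, -2).

Step 2 — invert Sigma. det(Sigma) = 18·7 - (-3)² = 117.
  Sigma^{-1} = (1/det) · [[d, -b], [-b, a]] = [[0.0598, 0.0256],
 [0.0256, 0.1538]].

Step 3 — form the quadratic (x - mu)^T · Sigma^{-1} · (x - mu):
  Sigma^{-1} · (x - mu) = (-0.1709, -0.359).
  (x - mu)^T · [Sigma^{-1} · (x - mu)] = (-2)·(-0.1709) + (-2)·(-0.359) = 1.0598.

Step 4 — take square root: d = √(1.0598) ≈ 1.0295.

d(x, mu) = √(1.0598) ≈ 1.0295


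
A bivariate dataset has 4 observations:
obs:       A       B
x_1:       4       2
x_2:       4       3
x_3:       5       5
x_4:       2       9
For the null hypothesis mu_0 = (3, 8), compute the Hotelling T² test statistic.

Step 1 — sample mean vector:
  mean(A) = (4 + 4 + 5 + 2) / 4 = 15/4 = 3.75
  mean(B) = (2 + 3 + 5 + 9) / 4 = 19/4 = 4.75
  x̄ = (3.75, 4.75),  deviation x̄ - mu_0 = (3.75, 4.75) - (3, 8) = (0.75, -3.25).

Step 2 — sample covariance matrix, S[i,j] = (1/(n-1)) · Σ_k (x_{k,i} - mean_i) · (x_{k,j} - mean_j), divisor n-1 = 3:
  S[A,A] = ((0.25)·(0.25) + (0.25)·(0.25) + (1.25)·(1.25) + (-1.75)·(-1.75)) / 3 = 4.75/3 = 1.5833
  S[A,B] = ((0.25)·(-2.75) + (0.25)·(-1.75) + (1.25)·(0.25) + (-1.75)·(4.25)) / 3 = -8.25/3 = -2.75
  S[B,B] = ((-2.75)·(-2.75) + (-1.75)·(-1.75) + (0.25)·(0.25) + (4.25)·(4.25)) / 3 = 28.75/3 = 9.5833
  S = [[1.5833, -2.75],
 [-2.75, 9.5833]].

Step 3 — invert S. det(S) = 1.5833·9.5833 - (-2.75)² = 7.6111.
  S^{-1} = (1/det) · [[d, -b], [-b, a]] = [[1.2591, 0.3613],
 [0.3613, 0.208]].

Step 4 — quadratic form (x̄ - mu_0)^T · S^{-1} · (x̄ - mu_0):
  S^{-1} · (x̄ - mu_0) = (-0.2299, -0.4051),
  (x̄ - mu_0)^T · [...] = (0.75)·(-0.2299) + (-3.25)·(-0.4051) = 1.1442.

Step 5 — scale by n: T² = 4 · 1.1442 = 4.5766.

T² ≈ 4.5766


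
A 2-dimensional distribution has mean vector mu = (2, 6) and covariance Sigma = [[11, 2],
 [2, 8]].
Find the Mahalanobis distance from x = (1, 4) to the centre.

Step 1 — centre the observation: (x - mu) = (-1, -2).

Step 2 — invert Sigma. det(Sigma) = 11·8 - (2)² = 84.
  Sigma^{-1} = (1/det) · [[d, -b], [-b, a]] = [[0.0952, -0.0238],
 [-0.0238, 0.131]].

Step 3 — form the quadratic (x - mu)^T · Sigma^{-1} · (x - mu):
  Sigma^{-1} · (x - mu) = (-0.0476, -0.2381).
  (x - mu)^T · [Sigma^{-1} · (x - mu)] = (-1)·(-0.0476) + (-2)·(-0.2381) = 0.5238.

Step 4 — take square root: d = √(0.5238) ≈ 0.7237.

d(x, mu) = √(0.5238) ≈ 0.7237


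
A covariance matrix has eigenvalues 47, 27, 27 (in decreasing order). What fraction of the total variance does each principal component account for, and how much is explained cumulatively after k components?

Step 1 — total variance = trace(Sigma) = Σ λ_i = 47 + 27 + 27 = 101.

Step 2 — fraction explained by component i = λ_i / Σ λ:
  PC1: 47/101 = 0.4653
  PC2: 27/101 = 0.2673
  PC3: 27/101 = 0.2673

Step 3 — cumulative fraction after k components = (λ_1 + ... + λ_k) / Σ λ:
  k = 1: 47/101 = 0.4653
  k = 2: (47 + 27)/101 = 74/101 = 0.7327
  k = 3: (47 + 27 + 27)/101 = 101/101 = 1

Summary (fraction, with percent):

explained: PC1 0.4653 (46.53%), PC2 0.2673 (26.73%), PC3 0.2673 (26.73%);  cumulative: 0.4653, 0.7327, 1


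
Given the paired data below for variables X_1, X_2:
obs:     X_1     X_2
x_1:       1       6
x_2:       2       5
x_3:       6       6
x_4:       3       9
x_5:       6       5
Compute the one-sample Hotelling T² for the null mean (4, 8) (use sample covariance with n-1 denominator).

Step 1 — sample mean vector:
  mean(X_1) = (1 + 2 + 6 + 3 + 6) / 5 = 18/5 = 3.6
  mean(X_2) = (6 + 5 + 6 + 9 + 5) / 5 = 31/5 = 6.2
  x̄ = (3.6, 6.2),  deviation x̄ - mu_0 = (3.6, 6.2) - (4, 8) = (-0.4, -1.8).

Step 2 — sample covariance matrix, S[i,j] = (1/(n-1)) · Σ_k (x_{k,i} - mean_i) · (x_{k,j} - mean_j), divisor n-1 = 4:
  S[X_1,X_1] = ((-2.6)·(-2.6) + (-1.6)·(-1.6) + (2.4)·(2.4) + (-0.6)·(-0.6) + (2.4)·(2.4)) / 4 = 21.2/4 = 5.3
  S[X_1,X_2] = ((-2.6)·(-0.2) + (-1.6)·(-1.2) + (2.4)·(-0.2) + (-0.6)·(2.8) + (2.4)·(-1.2)) / 4 = -2.6/4 = -0.65
  S[X_2,X_2] = ((-0.2)·(-0.2) + (-1.2)·(-1.2) + (-0.2)·(-0.2) + (2.8)·(2.8) + (-1.2)·(-1.2)) / 4 = 10.8/4 = 2.7
  S = [[5.3, -0.65],
 [-0.65, 2.7]].

Step 3 — invert S. det(S) = 5.3·2.7 - (-0.65)² = 13.8875.
  S^{-1} = (1/det) · [[d, -b], [-b, a]] = [[0.1944, 0.0468],
 [0.0468, 0.3816]].

Step 4 — quadratic form (x̄ - mu_0)^T · S^{-1} · (x̄ - mu_0):
  S^{-1} · (x̄ - mu_0) = (-0.162, -0.7057),
  (x̄ - mu_0)^T · [...] = (-0.4)·(-0.162) + (-1.8)·(-0.7057) = 1.335.

Step 5 — scale by n: T² = 5 · 1.335 = 6.6751.

T² ≈ 6.6751
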